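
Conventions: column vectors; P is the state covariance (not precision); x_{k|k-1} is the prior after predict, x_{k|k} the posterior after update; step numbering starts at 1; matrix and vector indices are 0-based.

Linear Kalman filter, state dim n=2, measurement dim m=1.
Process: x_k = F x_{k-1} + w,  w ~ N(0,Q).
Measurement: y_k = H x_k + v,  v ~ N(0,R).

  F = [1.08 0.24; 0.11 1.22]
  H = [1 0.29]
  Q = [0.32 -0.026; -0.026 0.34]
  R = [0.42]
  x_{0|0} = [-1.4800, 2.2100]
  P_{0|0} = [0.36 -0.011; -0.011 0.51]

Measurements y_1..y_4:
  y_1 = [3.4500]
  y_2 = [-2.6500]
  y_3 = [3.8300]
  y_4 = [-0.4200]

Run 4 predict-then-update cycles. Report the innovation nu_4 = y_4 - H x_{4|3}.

innov = [-4.5297]

step 1: x^-=[-1.0680, 2.5334]  P^-=[0.7636 0.1513; 0.1513 1.1005]  S=[1.3639]  K=[0.5920; 0.3449]  nu=[3.7833]  x^+=[1.1718, 3.8384]  P^+=[0.2855 -0.1272; -0.1272 0.9382]
step 2: x^-=[2.1868, 4.8117]  P^-=[0.6412 0.1117; 0.1117 1.7057]  S=[1.2694]  K=[0.5306; 0.4777]  nu=[-6.2322]  x^+=[-1.1200, 1.8349]  P^+=[0.2838 -0.2101; -0.2101 1.4161]
step 3: x^-=[-0.7693, 2.1153]  P^-=[0.6237 0.1400; 0.1400 2.3948]  S=[1.3263]  K=[0.5009; 0.6292]  nu=[3.9858]  x^+=[1.2270, 4.6233]  P^+=[0.2910 -0.2779; -0.2779 1.8697]
step 4: x^-=[2.4348, 5.7754]  P^-=[0.6230 0.1825; 0.1825 3.0518]  S=[1.4055]  K=[0.4809; 0.7595]  nu=[-4.5297]  x^+=[0.2564, 2.3350]  P^+=[0.2979 -0.3309; -0.3309 2.2410]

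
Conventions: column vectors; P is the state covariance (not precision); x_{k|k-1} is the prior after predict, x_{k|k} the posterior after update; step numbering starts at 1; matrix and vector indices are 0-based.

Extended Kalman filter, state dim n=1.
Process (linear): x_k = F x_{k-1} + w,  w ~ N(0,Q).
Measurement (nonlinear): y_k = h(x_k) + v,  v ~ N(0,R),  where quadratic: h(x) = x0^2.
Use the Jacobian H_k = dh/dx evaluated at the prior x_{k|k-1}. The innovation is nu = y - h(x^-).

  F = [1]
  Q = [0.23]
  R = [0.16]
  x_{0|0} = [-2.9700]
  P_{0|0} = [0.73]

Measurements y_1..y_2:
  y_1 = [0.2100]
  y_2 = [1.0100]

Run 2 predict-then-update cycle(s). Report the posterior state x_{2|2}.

x_post = [-1.1238]

step 1: x^-=[-2.9700]  P^-=[0.9600]  H_jac=[-5.9400]  S=[34.0323]  K=[-0.1676]  nu=[-8.6109]  x^+=[-1.5272]  P^+=[0.0045]
step 2: x^-=[-1.5272]  P^-=[0.2345]  H_jac=[-3.0543]  S=[2.3478]  K=[-0.3051]  nu=[-1.3222]  x^+=[-1.1238]  P^+=[0.0160]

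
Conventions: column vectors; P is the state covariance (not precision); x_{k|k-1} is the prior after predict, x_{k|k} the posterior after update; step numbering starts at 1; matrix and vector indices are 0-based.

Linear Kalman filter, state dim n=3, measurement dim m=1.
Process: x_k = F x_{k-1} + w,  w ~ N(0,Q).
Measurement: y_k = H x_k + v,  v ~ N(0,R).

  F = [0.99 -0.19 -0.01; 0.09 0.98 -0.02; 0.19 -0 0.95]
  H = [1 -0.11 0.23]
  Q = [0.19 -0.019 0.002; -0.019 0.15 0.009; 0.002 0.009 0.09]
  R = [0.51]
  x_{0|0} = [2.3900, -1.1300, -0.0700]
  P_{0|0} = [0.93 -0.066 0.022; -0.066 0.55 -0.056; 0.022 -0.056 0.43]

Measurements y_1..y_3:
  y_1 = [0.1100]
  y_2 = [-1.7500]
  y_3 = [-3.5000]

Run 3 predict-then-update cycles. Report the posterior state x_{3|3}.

x_post = [-1.8165, 0.5162, -0.7820]

step 1: x^-=[2.5815, -0.8909, 0.3876]  P^-=[1.1456 -0.1015 0.2060; -0.1015 0.6764 -0.0459; 0.2060 -0.0459 0.5196]  S=[1.8106]  K=[0.6650; -0.1030; 0.1826]  nu=[-2.6586]  x^+=[0.8135, -0.6171, -0.0977]  P^+=[0.3448 0.0225 -0.0138; 0.0225 0.6572 -0.0119; -0.0138 -0.0119 0.4592]
step 2: x^-=[0.9236, -0.5296, 0.0617]  P^-=[0.5435 -0.0887 0.0508; -0.0887 0.7886 -0.0018; 0.0508 -0.0018 0.5119]  S=[1.1331]  K=[0.4986; -0.1552; 0.1490]  nu=[-2.7460]  x^+=[-0.4455, -0.1033, -0.3473]  P^+=[0.2618 -0.0010 -0.0333; -0.0010 0.7613 0.0244; -0.0333 0.0244 0.4868]
step 3: x^-=[-0.4180, -0.1344, -0.4146]  P^-=[0.4753 -0.1378 0.0110; -0.1378 0.8825 0.0240; 0.0110 0.0240 0.5268]  S=[1.0580]  K=[0.4660; -0.2168; 0.1224]  nu=[-3.0014]  x^+=[-1.8165, 0.5162, -0.7820]  P^+=[0.2456 -0.0309 -0.0493; -0.0309 0.8328 0.0521; -0.0493 0.0521 0.5109]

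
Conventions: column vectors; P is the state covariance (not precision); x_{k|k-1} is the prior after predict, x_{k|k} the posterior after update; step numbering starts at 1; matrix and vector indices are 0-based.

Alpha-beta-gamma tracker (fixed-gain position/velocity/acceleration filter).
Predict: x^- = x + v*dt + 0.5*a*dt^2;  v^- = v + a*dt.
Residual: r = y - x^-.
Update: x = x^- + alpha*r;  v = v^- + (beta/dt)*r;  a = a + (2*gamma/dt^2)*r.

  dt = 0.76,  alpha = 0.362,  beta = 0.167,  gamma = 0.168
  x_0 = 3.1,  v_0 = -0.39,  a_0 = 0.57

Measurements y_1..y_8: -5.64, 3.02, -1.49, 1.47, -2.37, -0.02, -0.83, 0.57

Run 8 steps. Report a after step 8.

step 1: x_pred=2.9682  r=-8.6082  x^+=-0.1480  v^+=-1.8483  a^+=-4.4375
step 2: x_pred=-2.8343  r=5.8543  x^+=-0.7150  v^+=-3.9345  a^+=-1.0320
step 3: x_pred=-4.0033  r=2.5133  x^+=-3.0935  v^+=-4.1666  a^+=0.4300
step 4: x_pred=-6.1359  r=7.6059  x^+=-3.3825  v^+=-2.1685  a^+=4.8545
step 5: x_pred=-3.6286  r=1.2586  x^+=-3.1730  v^+=1.7975  a^+=5.5866
step 6: x_pred=-0.1935  r=0.1735  x^+=-0.1307  v^+=6.0814  a^+=5.6876
step 7: x_pred=6.1338  r=-6.9638  x^+=3.6129  v^+=8.8738  a^+=1.6366
step 8: x_pred=10.8296  r=-10.2596  x^+=7.1156  v^+=7.8632  a^+=-4.3316

a_post = -4.3316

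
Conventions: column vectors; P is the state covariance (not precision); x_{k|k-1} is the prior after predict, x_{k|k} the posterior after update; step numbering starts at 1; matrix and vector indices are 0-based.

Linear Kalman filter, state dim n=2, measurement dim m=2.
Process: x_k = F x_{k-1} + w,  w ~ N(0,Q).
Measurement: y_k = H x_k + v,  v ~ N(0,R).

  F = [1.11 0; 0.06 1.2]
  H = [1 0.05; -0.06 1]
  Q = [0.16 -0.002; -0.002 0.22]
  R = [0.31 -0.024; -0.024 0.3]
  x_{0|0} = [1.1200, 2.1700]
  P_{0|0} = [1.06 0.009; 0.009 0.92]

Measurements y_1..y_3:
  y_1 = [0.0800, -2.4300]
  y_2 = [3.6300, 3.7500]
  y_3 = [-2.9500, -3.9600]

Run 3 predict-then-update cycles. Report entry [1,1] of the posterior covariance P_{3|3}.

step 1: x^-=[1.2432, 2.6712]  P^-=[1.4660 0.0806; 0.0806 1.5499]  S=[1.7880 0.0459; 0.0459 1.8455]  K=[0.8228 -0.0245; 0.0670 0.8355]  nu=[-1.2968, -5.0266]  x^+=[0.2991, -1.6156]  P^+=[0.2562 -0.0117; -0.0117 0.2484]
step 2: x^-=[0.3320, -1.9207]  P^-=[0.4757 -0.0005; -0.0005 0.5769]  S=[0.7871 -0.0242; -0.0242 0.8786]  K=[0.6039 -0.0164; 0.0562 0.6581]  nu=[3.3940, 5.6907]  x^+=[2.2880, 2.0153]  P^+=[0.1880 -0.0081; -0.0081 0.1956]
step 3: x^-=[2.5396, 2.5556]  P^-=[0.3916 -0.0003; -0.0003 0.5012]  S=[0.7028 -0.0228; -0.0228 0.8026]  K=[0.5567 -0.0139; 0.0555 0.6260]  nu=[-5.6174, -6.3632]  x^+=[-0.4993, -1.7394]  P^+=[0.1733 -0.0071; -0.0071 0.1860]

P_post[1,1] = 0.1860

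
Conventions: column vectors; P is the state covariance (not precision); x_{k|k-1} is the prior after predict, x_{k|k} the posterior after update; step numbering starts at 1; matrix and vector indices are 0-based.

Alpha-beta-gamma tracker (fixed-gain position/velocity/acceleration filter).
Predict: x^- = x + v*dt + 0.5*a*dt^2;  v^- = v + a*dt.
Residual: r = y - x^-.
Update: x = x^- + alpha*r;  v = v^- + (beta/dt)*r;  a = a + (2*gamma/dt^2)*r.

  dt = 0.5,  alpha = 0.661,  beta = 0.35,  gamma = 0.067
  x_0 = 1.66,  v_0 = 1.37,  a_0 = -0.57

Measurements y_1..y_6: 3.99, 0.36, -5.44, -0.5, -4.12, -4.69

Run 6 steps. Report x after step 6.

x_post = -5.4876

step 1: x_pred=2.2737  r=1.7163  x^+=3.4082  v^+=2.2864  a^+=0.3499
step 2: x_pred=4.5951  r=-4.2351  x^+=1.7957  v^+=-0.5033  a^+=-1.9201
step 3: x_pred=1.3041  r=-6.7441  x^+=-3.1538  v^+=-6.1842  a^+=-5.5349
step 4: x_pred=-6.9377  r=6.4377  x^+=-2.6824  v^+=-4.4452  a^+=-2.0843
step 5: x_pred=-5.1655  r=1.0455  x^+=-4.4744  v^+=-4.7555  a^+=-1.5239
step 6: x_pred=-7.0427  r=2.3527  x^+=-5.4876  v^+=-3.8706  a^+=-0.2629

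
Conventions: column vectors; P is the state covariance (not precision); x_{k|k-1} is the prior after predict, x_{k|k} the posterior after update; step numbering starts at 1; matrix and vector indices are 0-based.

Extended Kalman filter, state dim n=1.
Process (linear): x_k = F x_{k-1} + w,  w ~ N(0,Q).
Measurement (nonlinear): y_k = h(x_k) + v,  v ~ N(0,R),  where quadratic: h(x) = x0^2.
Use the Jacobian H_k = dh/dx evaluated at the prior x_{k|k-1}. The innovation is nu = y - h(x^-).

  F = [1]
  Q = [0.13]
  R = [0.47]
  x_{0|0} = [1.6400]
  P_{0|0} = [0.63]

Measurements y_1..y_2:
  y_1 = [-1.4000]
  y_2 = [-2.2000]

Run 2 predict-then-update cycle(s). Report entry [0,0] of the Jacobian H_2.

step 1: x^-=[1.6400]  P^-=[0.7600]  H_jac=[3.2800]  S=[8.6464]  K=[0.2883]  nu=[-4.0896]  x^+=[0.4609]  P^+=[0.0413]
step 2: x^-=[0.4609]  P^-=[0.1713]  H_jac=[0.9219]  S=[0.6156]  K=[0.2566]  nu=[-2.4125]  x^+=[-0.1580]  P^+=[0.1308]

H_jac[0,0] = 0.9219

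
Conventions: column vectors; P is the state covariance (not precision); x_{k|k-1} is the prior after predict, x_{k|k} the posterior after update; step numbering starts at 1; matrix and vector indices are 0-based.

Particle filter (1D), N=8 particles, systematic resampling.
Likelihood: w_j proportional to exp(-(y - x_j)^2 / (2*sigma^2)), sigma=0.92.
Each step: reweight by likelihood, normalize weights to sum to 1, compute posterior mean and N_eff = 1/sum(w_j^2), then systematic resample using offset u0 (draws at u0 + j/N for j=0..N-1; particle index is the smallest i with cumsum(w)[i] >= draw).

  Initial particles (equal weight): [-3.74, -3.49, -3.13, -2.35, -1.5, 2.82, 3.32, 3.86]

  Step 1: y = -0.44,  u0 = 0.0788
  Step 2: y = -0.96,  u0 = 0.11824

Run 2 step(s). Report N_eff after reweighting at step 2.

step 1: w=[0.0025, 0.0063, 0.0213, 0.1776, 0.7891, 0.0029, 0.0004, 0.0000]  mean=-1.6894  Neff=1.5275  idx=[3, 3, 4, 4, 4, 4, 4, 4]
step 2: w=[0.0561, 0.0561, 0.1480, 0.1480, 0.1480, 0.1480, 0.1480, 0.1480]  mean=-1.5954  Neff=7.2650  idx=[2, 2, 3, 4, 5, 6, 7, 7]

N_eff = 7.2650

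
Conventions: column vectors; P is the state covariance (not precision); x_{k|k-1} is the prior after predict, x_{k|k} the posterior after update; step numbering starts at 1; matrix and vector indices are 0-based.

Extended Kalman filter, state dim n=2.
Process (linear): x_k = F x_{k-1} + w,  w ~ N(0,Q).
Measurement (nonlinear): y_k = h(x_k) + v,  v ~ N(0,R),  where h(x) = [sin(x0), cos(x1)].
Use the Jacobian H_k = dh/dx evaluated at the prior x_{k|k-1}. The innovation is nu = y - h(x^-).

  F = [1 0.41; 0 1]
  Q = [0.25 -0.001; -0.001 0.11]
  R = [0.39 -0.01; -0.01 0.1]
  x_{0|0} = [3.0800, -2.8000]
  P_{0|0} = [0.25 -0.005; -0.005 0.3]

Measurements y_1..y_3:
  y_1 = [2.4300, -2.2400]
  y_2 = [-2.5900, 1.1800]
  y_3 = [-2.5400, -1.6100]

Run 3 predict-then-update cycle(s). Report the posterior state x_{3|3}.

step 1: x^-=[1.9320, -2.8000]  P^-=[0.5463 0.1170; 0.1170 0.4100]  H_jac=[-0.3534 0.0000; 0.0000 0.3350]  S=[0.4582 -0.0239; -0.0239 0.1460]  K=[-0.4109 0.2013; -0.0416 0.9339]  nu=[1.4945, -1.2978]  x^+=[1.0567, -4.0742]  P^+=[0.4591 0.0724; 0.0724 0.2800]
step 2: x^-=[-0.6137, -4.0742]  P^-=[0.8155 0.1862; 0.1862 0.3900]  H_jac=[0.8175 0.0000; 0.0000 -0.8032]  S=[0.9350 -0.1322; -0.1322 0.3516]  K=[0.6896 -0.1659; 0.0388 -0.8763]  nu=[-2.0141, 1.7758]  x^+=[-2.2972, -5.7086]  P^+=[0.3310 0.0292; 0.0292 0.1096]
step 3: x^-=[-4.6377, -5.7086]  P^-=[0.6234 0.0732; 0.0732 0.2196]  H_jac=[-0.0746 0.0000; 0.0000 -0.5435]  S=[0.3935 -0.0070; -0.0070 0.1649]  K=[-0.1226 -0.2465; -0.0268 -0.7251]  nu=[-3.5372, -2.4494]  x^+=[-3.6003, -3.8377]  P^+=[0.6079 0.0431; 0.0431 0.1329]

x_post = [-3.6003, -3.8377]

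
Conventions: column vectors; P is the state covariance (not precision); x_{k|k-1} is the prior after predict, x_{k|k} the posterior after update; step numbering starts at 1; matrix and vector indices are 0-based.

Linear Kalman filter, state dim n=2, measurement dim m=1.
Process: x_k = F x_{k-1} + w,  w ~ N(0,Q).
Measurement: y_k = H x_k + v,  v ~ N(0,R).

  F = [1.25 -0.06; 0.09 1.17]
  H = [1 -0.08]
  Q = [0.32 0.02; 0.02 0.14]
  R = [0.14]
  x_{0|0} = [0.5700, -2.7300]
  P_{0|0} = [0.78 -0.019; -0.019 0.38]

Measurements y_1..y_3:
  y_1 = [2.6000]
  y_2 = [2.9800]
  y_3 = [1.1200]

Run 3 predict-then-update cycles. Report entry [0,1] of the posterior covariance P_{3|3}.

step 1: x^-=[0.8763, -3.1428]  P^-=[1.5430 0.0534; 0.0534 0.6625]  S=[1.6787]  K=[0.9166; 0.0002]  nu=[1.4723]  x^+=[2.2258, -3.1425]  P^+=[0.1326 0.0530; 0.0530 0.6625]
step 2: x^-=[2.9708, -3.4764]  P^-=[0.5216 0.0657; 0.0657 1.0591]  S=[0.6578]  K=[0.7849; -0.0290]  nu=[-0.2689]  x^+=[2.7597, -3.4686]  P^+=[0.1163 0.0806; 0.0806 1.0586]
step 3: x^-=[3.6578, -3.8098]  P^-=[0.4935 0.0763; 0.0763 1.6070]  S=[0.6316]  K=[0.7717; -0.0828]  nu=[-2.8426]  x^+=[1.4642, -3.5745]  P^+=[0.1174 0.1166; 0.1166 1.6027]

P_post[0,1] = 0.1166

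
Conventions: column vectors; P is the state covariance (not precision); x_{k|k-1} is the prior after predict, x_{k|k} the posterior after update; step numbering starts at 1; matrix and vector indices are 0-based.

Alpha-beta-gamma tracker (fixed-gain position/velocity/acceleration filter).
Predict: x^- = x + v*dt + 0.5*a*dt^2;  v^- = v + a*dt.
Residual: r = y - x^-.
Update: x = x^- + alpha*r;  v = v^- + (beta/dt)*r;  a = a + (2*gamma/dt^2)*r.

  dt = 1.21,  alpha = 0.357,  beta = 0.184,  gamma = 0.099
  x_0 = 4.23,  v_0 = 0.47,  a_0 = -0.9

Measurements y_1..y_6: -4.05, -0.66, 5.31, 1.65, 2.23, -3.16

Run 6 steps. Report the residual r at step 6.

resid = -2.0500

step 1: x_pred=4.1399  r=-8.1899  x^+=1.2161  v^+=-1.8644  a^+=-2.0076
step 2: x_pred=-2.5095  r=1.8495  x^+=-1.8492  v^+=-4.0123  a^+=-1.7575
step 3: x_pred=-7.9907  r=13.3007  x^+=-3.2423  v^+=-4.1162  a^+=0.0413
step 4: x_pred=-8.1928  r=9.8428  x^+=-4.6789  v^+=-2.5695  a^+=1.3724
step 5: x_pred=-6.7834  r=9.0134  x^+=-3.5656  v^+=0.4617  a^+=2.5913
step 6: x_pred=-1.1100  r=-2.0500  x^+=-1.8418  v^+=3.2855  a^+=2.3141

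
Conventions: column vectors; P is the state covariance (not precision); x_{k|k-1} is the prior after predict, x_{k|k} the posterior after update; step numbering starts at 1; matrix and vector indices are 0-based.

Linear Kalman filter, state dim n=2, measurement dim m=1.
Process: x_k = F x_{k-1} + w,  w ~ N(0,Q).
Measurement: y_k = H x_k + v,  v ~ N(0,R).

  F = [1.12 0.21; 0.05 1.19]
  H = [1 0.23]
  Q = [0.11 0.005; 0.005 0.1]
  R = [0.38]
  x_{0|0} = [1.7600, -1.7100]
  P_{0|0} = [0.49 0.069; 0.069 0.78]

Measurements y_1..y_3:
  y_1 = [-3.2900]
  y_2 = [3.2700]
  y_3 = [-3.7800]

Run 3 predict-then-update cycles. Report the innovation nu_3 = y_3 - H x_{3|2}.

innov = [-4.3605]

step 1: x^-=[1.6121, -1.9469]  P^-=[0.7915 0.3200; 0.3200 1.2140]  S=[1.3830]  K=[0.6256; 0.4333]  nu=[-4.4543]  x^+=[-1.1743, -3.8771]  P^+=[0.2503 -0.0548; -0.0548 0.9543]
step 2: x^-=[-2.1295, -4.6724]  P^-=[0.4403 0.1838; 0.1838 1.4455]  S=[0.9813]  K=[0.4918; 0.5261]  nu=[6.4741]  x^+=[1.0543, -1.2662]  P^+=[0.2030 -0.0701; -0.0701 1.1739]
step 3: x^-=[0.9149, -1.4540]  P^-=[0.3834 0.2156; 0.2156 1.7545]  S=[0.9554]  K=[0.4532; 0.6480]  nu=[-4.3605]  x^+=[-1.0614, -4.2797]  P^+=[0.1872 -0.0650; -0.0650 1.3533]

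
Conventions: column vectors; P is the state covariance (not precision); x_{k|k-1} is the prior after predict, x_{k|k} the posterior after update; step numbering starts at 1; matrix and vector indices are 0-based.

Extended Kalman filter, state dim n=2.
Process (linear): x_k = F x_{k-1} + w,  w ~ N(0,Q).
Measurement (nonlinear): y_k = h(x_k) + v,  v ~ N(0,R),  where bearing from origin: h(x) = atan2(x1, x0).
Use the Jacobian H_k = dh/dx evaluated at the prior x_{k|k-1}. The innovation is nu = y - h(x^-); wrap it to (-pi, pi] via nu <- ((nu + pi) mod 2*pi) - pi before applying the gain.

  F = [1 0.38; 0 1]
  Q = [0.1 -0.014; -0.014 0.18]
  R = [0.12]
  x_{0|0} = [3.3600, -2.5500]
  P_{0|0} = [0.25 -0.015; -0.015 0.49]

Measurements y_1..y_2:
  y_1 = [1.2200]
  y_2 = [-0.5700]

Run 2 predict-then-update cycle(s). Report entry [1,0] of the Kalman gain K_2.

step 1: x^-=[2.3910, -2.5500]  P^-=[0.4094 0.1572; 0.1572 0.6700]  H_jac=[0.2087 0.1957]  S=[0.1763]  K=[0.6590; 0.9296]  nu=[2.0376]  x^+=[3.7337, -0.6559]  P^+=[0.3328 0.0492; 0.0492 0.5176]
step 2: x^-=[3.4844, -0.6559]  P^-=[0.5449 0.2319; 0.2319 0.6976]  H_jac=[0.0522 0.2772]  S=[0.1818]  K=[0.5100; 1.1302]  nu=[-0.3839]  x^+=[3.2886, -1.0898]  P^+=[0.4977 0.1271; 0.1271 0.4654]

K[1,0] = 1.1302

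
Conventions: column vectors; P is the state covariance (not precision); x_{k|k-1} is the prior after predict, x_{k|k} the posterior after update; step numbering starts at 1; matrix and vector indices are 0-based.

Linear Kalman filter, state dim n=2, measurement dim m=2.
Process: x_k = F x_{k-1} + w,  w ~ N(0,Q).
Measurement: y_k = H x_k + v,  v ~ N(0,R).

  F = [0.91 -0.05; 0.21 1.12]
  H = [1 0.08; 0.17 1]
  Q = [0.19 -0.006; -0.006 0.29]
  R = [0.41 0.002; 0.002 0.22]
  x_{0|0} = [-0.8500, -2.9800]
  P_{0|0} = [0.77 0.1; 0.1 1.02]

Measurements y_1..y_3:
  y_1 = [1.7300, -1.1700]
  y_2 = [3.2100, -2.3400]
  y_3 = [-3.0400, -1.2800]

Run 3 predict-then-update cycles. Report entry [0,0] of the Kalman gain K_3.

step 1: x^-=[-0.6245, -3.5161]  P^-=[0.8211 0.1849; 0.1849 1.6505]  S=[1.2712 0.4610; 0.4610 1.9571]  K=[0.6532 0.0119; -0.0682 0.8755]  nu=[2.6358, 2.4523]  x^+=[1.1265, -1.5490]  P^+=[0.2712 -0.0422; -0.0422 0.1996]
step 2: x^-=[1.1025, -1.4983]  P^-=[0.4189 -0.0079; -0.0079 0.5325]  S=[0.8311 0.1078; 0.1078 0.7620]  K=[0.5018 0.0121; -0.0496 0.7042]  nu=[2.2273, -1.0291]  x^+=[2.2076, -2.3334]  P^+=[0.2083 -0.0317; -0.0317 0.1602]
step 3: x^-=[2.1256, -2.1498]  P^-=[0.3658 -0.0072; -0.0072 0.4852]  S=[0.7777 0.0957; 0.0957 0.7134]  K=[0.4678 0.0143; -0.0435 0.6843]  nu=[-4.9936, 0.5085]  x^+=[-0.2031, -1.5844]  P^+=[0.1941 -0.0289; -0.0289 0.1554]

K[0,0] = 0.4678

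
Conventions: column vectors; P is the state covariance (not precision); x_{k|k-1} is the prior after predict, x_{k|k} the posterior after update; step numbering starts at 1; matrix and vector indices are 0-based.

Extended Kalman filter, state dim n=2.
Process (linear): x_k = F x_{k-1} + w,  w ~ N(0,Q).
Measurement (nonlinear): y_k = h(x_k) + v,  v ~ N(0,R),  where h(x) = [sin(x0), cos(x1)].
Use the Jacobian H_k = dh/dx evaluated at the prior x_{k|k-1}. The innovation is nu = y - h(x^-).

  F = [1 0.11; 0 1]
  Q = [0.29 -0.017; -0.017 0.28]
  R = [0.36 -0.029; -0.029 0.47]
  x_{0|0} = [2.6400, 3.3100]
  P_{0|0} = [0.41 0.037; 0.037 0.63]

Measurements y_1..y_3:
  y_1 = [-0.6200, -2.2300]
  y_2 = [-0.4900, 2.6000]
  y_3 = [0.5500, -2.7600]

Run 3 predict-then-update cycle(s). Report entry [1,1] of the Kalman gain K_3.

K[1,1] = -0.7401

step 1: x^-=[3.0041, 3.3100]  P^-=[0.7158 0.0893; 0.0893 0.9100]  H_jac=[-0.9906 0.0000; 0.0000 0.1676]  S=[1.0623 -0.0438; -0.0438 0.4956]  K=[-0.6686 -0.0289; -0.0708 0.3015]  nu=[-0.7571, -1.2441]  x^+=[3.5463, 2.9885]  P^+=[0.2421 0.0346; 0.0346 0.8577]
step 2: x^-=[3.8750, 2.9885]  P^-=[0.5501 0.1119; 0.1119 1.1377]  H_jac=[-0.7429 0.0000; 0.0000 -0.1525]  S=[0.6636 -0.0163; -0.0163 0.4965]  K=[-0.6172 -0.0547; -0.1340 -0.3539]  nu=[0.1794, 3.5883]  x^+=[3.5681, 1.6945]  P^+=[0.2970 0.0511; 0.0511 1.0652]
step 3: x^-=[3.7545, 1.6945]  P^-=[0.6111 0.1513; 0.1513 1.3452]  H_jac=[-0.8180 0.0000; 0.0000 -0.9924]  S=[0.7689 0.0938; 0.0938 1.7947]  K=[-0.6440 -0.0500; -0.0707 -0.7401]  nu=[1.1252, -2.6366]  x^+=[3.1616, 3.5664]  P^+=[0.2817 0.0049; 0.0049 0.3485]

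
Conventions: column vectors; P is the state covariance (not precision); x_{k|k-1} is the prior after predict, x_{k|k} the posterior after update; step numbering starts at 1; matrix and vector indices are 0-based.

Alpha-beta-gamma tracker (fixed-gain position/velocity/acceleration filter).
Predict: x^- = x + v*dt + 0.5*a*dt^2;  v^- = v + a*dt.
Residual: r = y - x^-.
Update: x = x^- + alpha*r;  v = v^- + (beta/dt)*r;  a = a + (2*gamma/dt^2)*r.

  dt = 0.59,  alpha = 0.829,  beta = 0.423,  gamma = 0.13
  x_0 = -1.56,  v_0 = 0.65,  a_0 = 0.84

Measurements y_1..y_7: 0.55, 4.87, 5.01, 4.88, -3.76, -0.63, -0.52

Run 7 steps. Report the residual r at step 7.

step 1: x_pred=-1.0303  r=1.5803  x^+=0.2798  v^+=2.2786  a^+=2.0203
step 2: x_pred=1.9758  r=2.8942  x^+=4.3751  v^+=5.5456  a^+=4.1821
step 3: x_pred=8.3749  r=-3.3649  x^+=5.5854  v^+=5.6006  a^+=1.6688
step 4: x_pred=9.1802  r=-4.3002  x^+=5.6153  v^+=3.5021  a^+=-1.5431
step 5: x_pred=7.4130  r=-11.1730  x^+=-1.8494  v^+=-5.4188  a^+=-9.8883
step 6: x_pred=-6.7675  r=6.1375  x^+=-1.6795  v^+=-6.8526  a^+=-5.3041
step 7: x_pred=-6.6457  r=6.1257  x^+=-1.5675  v^+=-5.5902  a^+=-0.7288

resid = 6.1257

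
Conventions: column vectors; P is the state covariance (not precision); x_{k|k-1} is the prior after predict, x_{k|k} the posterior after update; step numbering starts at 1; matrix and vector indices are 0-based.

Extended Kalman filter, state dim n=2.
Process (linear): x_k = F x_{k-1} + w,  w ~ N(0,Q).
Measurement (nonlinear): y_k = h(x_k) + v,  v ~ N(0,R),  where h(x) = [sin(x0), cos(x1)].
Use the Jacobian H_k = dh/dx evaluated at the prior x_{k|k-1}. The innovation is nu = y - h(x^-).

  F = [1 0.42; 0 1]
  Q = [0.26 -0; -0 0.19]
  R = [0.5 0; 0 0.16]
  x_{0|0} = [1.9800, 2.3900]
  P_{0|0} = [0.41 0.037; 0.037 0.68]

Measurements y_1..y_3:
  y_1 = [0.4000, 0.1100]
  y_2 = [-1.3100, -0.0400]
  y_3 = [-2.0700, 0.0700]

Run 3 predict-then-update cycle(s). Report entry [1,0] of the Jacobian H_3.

step 1: x^-=[2.9838, 2.3900]  P^-=[0.8210 0.3226; 0.3226 0.8700]  H_jac=[-0.9876 0.0000; 0.0000 -0.6828]  S=[1.3008 0.2175; 0.2175 0.5656]  K=[-0.5966 -0.1600; -0.0740 -1.0218]  nu=[0.2429, 0.8406]  x^+=[2.7044, 1.5131]  P^+=[0.3021 0.0375; 0.0375 0.2394]
step 2: x^-=[3.3399, 1.5131]  P^-=[0.6358 0.1381; 0.1381 0.4294]  H_jac=[-0.9804 0.0000; 0.0000 -0.9983]  S=[1.1111 0.1351; 0.1351 0.5880]  K=[-0.5478 -0.1085; -0.0341 -0.7213]  nu=[-1.1130, -0.0977]  x^+=[3.9602, 1.6215]  P^+=[0.2794 0.0174; 0.0174 0.1156]
step 3: x^-=[4.6412, 1.6215]  P^-=[0.5744 0.0659; 0.0659 0.3056]  H_jac=[-0.0711 0.0000; 0.0000 -0.9987]  S=[0.5029 0.0047; 0.0047 0.4648]  K=[-0.0799 -0.1409; -0.0032 -0.6566]  nu=[-1.0725, 0.1207]  x^+=[4.7099, 1.5457]  P^+=[0.5618 0.0226; 0.0226 0.1052]

H_jac[1,0] = 0.0000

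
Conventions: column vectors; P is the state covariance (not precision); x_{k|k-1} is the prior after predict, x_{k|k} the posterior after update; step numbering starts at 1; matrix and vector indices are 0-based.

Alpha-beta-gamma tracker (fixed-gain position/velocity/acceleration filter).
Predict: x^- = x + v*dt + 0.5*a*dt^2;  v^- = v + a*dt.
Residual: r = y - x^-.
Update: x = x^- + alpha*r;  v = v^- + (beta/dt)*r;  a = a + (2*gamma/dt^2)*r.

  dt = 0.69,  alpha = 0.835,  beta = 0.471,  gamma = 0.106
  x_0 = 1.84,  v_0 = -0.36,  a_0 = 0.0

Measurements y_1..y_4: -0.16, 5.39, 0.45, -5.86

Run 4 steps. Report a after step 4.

step 1: x_pred=1.5916  r=-1.7516  x^+=0.1290  v^+=-1.5557  a^+=-0.7800
step 2: x_pred=-1.1301  r=6.5201  x^+=4.3142  v^+=2.3568  a^+=2.1233
step 3: x_pred=6.4459  r=-5.9959  x^+=1.4393  v^+=-0.2709  a^+=-0.5465
step 4: x_pred=1.1223  r=-6.9823  x^+=-4.7079  v^+=-5.4142  a^+=-3.6556

a_post = -3.6556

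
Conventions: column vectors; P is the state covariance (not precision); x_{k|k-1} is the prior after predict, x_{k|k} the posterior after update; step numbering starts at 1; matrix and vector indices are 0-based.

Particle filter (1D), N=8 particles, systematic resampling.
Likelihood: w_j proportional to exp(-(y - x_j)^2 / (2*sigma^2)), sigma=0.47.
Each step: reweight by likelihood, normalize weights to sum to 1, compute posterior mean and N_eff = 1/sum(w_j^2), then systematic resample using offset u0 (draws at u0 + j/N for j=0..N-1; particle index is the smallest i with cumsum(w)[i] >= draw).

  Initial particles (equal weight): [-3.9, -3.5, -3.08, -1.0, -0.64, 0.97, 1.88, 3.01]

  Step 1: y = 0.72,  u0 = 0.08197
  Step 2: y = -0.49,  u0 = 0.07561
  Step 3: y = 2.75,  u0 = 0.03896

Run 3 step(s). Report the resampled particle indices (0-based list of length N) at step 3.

resampled_idx = [0, 1, 2, 3, 4, 5, 6, 7]

step 1: w=[0.0000, 0.0000, 0.0000, 0.0013, 0.0163, 0.9313, 0.0510, 0.0000]  mean=0.9876  Neff=1.1491  idx=[5, 5, 5, 5, 5, 5, 5, 6]
step 2: w=[0.1428, 0.1428, 0.1428, 0.1428, 0.1428, 0.1428, 0.1428, 0.0001]  mean=0.9700  Neff=7.0007  idx=[0, 1, 2, 3, 4, 4, 5, 6]
step 3: w=[0.1250, 0.1250, 0.1250, 0.1250, 0.1250, 0.1250, 0.1250, 0.1250]  mean=0.9700  Neff=8.0000  idx=[0, 1, 2, 3, 4, 5, 6, 7]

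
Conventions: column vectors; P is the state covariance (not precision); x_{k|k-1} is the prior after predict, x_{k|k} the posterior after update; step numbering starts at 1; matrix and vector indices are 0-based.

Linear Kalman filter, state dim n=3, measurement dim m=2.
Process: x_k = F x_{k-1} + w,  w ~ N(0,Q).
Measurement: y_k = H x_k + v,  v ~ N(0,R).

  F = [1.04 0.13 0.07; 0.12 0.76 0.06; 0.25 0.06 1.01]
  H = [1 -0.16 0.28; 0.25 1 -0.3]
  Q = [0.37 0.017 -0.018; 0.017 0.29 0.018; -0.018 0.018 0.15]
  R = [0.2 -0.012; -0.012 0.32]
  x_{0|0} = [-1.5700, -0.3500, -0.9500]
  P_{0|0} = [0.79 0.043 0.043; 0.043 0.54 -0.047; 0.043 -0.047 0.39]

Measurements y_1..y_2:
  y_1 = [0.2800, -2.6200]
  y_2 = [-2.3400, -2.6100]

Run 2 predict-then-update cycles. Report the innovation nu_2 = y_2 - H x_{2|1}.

step 1: x^-=[-1.7448, -0.5114, -1.3730]  P^-=[1.2525 0.2054 0.2628; 0.2054 0.6189 0.0680; 0.2628 0.0680 0.6165]  S=[1.5921 0.3094; 0.3094 1.0951]  K=[0.7769 0.1820; -0.0386 0.6043; 0.2918 -0.1292]  nu=[2.3274, -2.0843]  x^+=[-0.3159, -1.8609, -0.4247]  P^+=[0.1677 -0.0103 -0.0577; -0.0103 0.2310 0.1154; -0.0577 0.1154 0.4860]
step 2: x^-=[-0.6002, -1.4777, -0.6196]  P^-=[0.5486 0.0574 0.0148; 0.0574 0.4354 0.1421; 0.0148 0.1421 0.6416]  S=[0.7872 0.0999; 0.0999 0.7887]  K=[0.6706 0.1561; -0.0310 0.5202; 0.2293 -0.0882]  nu=[-1.8028, -1.1682]  x^+=[-1.9916, -2.0294, -0.9299]  P^+=[0.1544 -0.0246 -0.0931; -0.0246 0.2245 0.1717; -0.0931 0.1717 0.5981]

innov = [-1.8028, -1.1682]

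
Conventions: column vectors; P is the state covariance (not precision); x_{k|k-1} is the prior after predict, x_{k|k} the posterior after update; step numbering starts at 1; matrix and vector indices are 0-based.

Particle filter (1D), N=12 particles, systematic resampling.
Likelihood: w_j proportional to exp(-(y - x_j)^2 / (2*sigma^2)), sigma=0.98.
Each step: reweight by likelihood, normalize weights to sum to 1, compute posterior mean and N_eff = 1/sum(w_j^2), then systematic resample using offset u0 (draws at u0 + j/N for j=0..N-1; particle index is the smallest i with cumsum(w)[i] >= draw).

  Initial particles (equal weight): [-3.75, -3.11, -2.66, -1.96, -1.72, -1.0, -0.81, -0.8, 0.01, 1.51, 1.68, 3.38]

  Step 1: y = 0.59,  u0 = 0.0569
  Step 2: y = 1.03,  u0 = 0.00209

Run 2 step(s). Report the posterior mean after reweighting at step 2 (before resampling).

step 1: w=[0.0000, 0.0003, 0.0013, 0.0108, 0.0198, 0.0856, 0.1150, 0.1167, 0.2678, 0.2053, 0.1719, 0.0055]  mean=0.2886  Neff=5.6143  idx=[5, 6, 6, 7, 8, 8, 8, 9, 9, 9, 10, 10]
step 2: w=[0.0176, 0.0258, 0.0258, 0.0263, 0.0875, 0.0875, 0.0875, 0.1334, 0.1334, 0.1334, 0.1207, 0.1207]  mean=0.9324  Neff=9.2672  idx=[0, 3, 4, 5, 6, 7, 8, 8, 9, 9, 10, 11]

post_mean = 0.9324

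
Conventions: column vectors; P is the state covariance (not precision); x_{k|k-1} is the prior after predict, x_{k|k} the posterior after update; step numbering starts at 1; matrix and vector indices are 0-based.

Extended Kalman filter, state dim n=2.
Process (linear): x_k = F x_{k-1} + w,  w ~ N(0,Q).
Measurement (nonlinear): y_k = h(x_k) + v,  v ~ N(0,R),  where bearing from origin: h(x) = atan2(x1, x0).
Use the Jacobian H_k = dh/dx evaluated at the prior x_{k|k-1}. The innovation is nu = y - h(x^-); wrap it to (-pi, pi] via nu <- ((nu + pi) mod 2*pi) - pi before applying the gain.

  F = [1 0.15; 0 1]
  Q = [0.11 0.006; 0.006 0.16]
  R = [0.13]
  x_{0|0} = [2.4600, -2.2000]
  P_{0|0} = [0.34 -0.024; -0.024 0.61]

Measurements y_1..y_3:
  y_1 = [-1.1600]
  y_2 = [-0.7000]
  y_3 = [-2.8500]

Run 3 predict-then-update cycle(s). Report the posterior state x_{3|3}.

x_post = [0.0579, -3.7656]

step 1: x^-=[2.1300, -2.2000]  P^-=[0.4565 0.0735; 0.0735 0.7700]  H_jac=[0.2346 0.2272]  S=[0.2027]  K=[0.6108; 0.9480]  nu=[-0.3584]  x^+=[1.9111, -2.5398]  P^+=[0.3809 -0.0439; -0.0439 0.5878]
step 2: x^-=[1.5301, -2.5398]  P^-=[0.4910 0.0503; 0.0503 0.7478]  H_jac=[0.2889 0.1740]  S=[0.1987]  K=[0.7579; 0.7282]  nu=[0.3286]  x^+=[1.7791, -2.3005]  P^+=[0.3768 -0.0594; -0.0594 0.6425]
step 3: x^-=[1.4341, -2.3005]  P^-=[0.4835 0.0430; 0.0430 0.8025]  H_jac=[0.3130 0.1951]  S=[0.2132]  K=[0.7493; 0.7977]  nu=[-1.8366]  x^+=[0.0579, -3.7656]  P^+=[0.3638 -0.0844; -0.0844 0.6668]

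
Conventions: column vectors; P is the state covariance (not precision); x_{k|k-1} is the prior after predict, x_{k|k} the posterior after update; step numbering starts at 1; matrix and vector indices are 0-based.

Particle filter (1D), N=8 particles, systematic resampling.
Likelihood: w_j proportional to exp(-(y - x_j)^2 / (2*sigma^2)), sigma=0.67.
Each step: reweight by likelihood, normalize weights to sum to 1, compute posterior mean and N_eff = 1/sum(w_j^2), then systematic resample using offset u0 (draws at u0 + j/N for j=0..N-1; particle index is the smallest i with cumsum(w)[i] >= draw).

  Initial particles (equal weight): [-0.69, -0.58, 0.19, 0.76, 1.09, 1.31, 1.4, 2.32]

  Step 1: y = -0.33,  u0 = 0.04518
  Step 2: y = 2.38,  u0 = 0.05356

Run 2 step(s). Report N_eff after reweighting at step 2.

step 1: w=[0.2889, 0.3113, 0.2469, 0.0889, 0.0353, 0.0167, 0.0119, 0.0001]  mean=-0.1881  Neff=3.9858  idx=[0, 0, 1, 1, 1, 2, 2, 3]
step 2: w=[0.0004, 0.0004, 0.0009, 0.0009, 0.0009, 0.0753, 0.0753, 0.8458]  mean=0.6693  Neff=1.3760  idx=[5, 7, 7, 7, 7, 7, 7, 7]

N_eff = 1.3760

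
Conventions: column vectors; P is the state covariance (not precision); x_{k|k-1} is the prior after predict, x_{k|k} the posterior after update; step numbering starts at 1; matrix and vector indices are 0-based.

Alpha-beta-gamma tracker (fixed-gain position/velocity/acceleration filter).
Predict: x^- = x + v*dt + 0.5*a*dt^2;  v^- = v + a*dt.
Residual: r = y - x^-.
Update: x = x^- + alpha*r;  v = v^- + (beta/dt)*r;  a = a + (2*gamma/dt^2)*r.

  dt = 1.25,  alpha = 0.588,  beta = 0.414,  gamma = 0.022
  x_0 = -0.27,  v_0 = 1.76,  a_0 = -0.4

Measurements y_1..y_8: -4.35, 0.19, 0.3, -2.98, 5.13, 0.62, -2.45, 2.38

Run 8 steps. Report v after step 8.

v_post = -0.1378

step 1: x_pred=1.6175  r=-5.9675  x^+=-1.8914  v^+=-0.7164  a^+=-0.5680
step 2: x_pred=-3.2307  r=3.4207  x^+=-1.2193  v^+=-0.2935  a^+=-0.4717
step 3: x_pred=-1.9548  r=2.2548  x^+=-0.6290  v^+=-0.1364  a^+=-0.4082
step 4: x_pred=-1.1184  r=-1.8616  x^+=-2.2130  v^+=-1.2632  a^+=-0.4606
step 5: x_pred=-4.1520  r=9.2820  x^+=1.3058  v^+=1.2351  a^+=-0.1993
step 6: x_pred=2.6941  r=-2.0741  x^+=1.4745  v^+=0.2991  a^+=-0.2577
step 7: x_pred=1.6471  r=-4.0971  x^+=-0.7620  v^+=-1.3799  a^+=-0.3730
step 8: x_pred=-2.7783  r=5.1583  x^+=0.2548  v^+=-0.1378  a^+=-0.2278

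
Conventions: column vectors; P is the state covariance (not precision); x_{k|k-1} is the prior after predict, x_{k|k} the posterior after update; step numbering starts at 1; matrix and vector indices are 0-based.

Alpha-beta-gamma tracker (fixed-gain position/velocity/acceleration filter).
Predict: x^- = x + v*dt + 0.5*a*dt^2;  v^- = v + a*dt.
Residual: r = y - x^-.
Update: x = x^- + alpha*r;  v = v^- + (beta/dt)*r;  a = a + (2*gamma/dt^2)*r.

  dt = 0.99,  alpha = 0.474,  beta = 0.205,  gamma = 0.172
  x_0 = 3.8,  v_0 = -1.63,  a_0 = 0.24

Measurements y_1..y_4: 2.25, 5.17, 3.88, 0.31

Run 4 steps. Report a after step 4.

a_post = -0.1659

step 1: x_pred=2.3039  r=-0.0539  x^+=2.2784  v^+=-1.4036  a^+=0.2211
step 2: x_pred=0.9972  r=4.1728  x^+=2.9751  v^+=-0.3206  a^+=1.6857
step 3: x_pred=3.4837  r=0.3963  x^+=3.6716  v^+=1.4302  a^+=1.8248
step 4: x_pred=5.9817  r=-5.6717  x^+=3.2933  v^+=2.0623  a^+=-0.1659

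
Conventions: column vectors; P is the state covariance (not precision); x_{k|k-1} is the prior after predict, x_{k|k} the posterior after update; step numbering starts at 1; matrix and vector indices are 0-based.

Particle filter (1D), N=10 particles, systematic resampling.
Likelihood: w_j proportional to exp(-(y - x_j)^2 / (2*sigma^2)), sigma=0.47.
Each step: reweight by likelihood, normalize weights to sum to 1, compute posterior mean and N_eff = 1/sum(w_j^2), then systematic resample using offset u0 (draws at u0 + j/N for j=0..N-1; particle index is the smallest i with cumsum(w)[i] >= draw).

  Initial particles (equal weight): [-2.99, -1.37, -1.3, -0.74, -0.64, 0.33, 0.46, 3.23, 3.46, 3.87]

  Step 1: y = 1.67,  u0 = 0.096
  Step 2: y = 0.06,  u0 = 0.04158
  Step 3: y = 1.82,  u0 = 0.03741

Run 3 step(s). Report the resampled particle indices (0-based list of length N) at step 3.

step 1: w=[0.0000, 0.0000, 0.0000, 0.0000, 0.0001, 0.2944, 0.6235, 0.0695, 0.0121, 0.0003]  mean=0.6515  Neff=2.0814  idx=[5, 5, 6, 6, 6, 6, 6, 6, 6, 8]
step 2: w=[0.1291, 0.1291, 0.1060, 0.1060, 0.1060, 0.1060, 0.1060, 0.1060, 0.1060, 0.0000]  mean=0.4264  Neff=8.9333  idx=[0, 1, 1, 2, 3, 4, 5, 6, 7, 8]
step 3: w=[0.0521, 0.0521, 0.0521, 0.1205, 0.1205, 0.1205, 0.1205, 0.1205, 0.1205, 0.1205]  mean=0.4397  Neff=9.1049  idx=[0, 2, 3, 4, 5, 6, 6, 7, 8, 9]

resampled_idx = [0, 2, 3, 4, 5, 6, 6, 7, 8, 9]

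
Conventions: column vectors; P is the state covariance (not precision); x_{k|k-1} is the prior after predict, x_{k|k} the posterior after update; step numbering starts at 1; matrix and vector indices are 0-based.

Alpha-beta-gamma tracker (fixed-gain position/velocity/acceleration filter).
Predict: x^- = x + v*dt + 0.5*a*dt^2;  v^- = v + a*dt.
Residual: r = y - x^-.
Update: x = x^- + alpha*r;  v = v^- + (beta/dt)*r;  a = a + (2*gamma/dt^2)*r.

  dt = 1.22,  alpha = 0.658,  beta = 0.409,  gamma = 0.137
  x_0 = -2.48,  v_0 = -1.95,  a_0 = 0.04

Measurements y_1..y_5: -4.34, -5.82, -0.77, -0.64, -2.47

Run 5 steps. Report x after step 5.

x_post = -0.1964

step 1: x_pred=-4.8292  r=0.4892  x^+=-4.5073  v^+=-1.7372  a^+=0.1301
step 2: x_pred=-6.5299  r=0.7099  x^+=-6.0628  v^+=-1.3405  a^+=0.2607
step 3: x_pred=-7.5042  r=6.7342  x^+=-3.0731  v^+=1.2352  a^+=1.5004
step 4: x_pred=-0.4495  r=-0.1905  x^+=-0.5749  v^+=3.0019  a^+=1.4654
step 5: x_pred=4.1780  r=-6.6480  x^+=-0.1964  v^+=2.5609  a^+=0.2416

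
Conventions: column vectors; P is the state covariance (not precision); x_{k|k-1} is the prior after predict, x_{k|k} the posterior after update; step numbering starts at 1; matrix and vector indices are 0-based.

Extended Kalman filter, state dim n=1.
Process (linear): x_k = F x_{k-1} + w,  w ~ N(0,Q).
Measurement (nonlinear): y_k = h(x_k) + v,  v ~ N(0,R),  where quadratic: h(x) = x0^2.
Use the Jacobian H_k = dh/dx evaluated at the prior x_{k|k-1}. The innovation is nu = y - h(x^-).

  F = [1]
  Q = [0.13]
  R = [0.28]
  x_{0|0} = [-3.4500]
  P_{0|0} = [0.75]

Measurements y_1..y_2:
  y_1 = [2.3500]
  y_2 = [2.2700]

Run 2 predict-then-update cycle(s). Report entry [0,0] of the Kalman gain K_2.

step 1: x^-=[-3.4500]  P^-=[0.8800]  H_jac=[-6.9000]  S=[42.1768]  K=[-0.1440]  nu=[-9.5525]  x^+=[-2.0748]  P^+=[0.0058]
step 2: x^-=[-2.0748]  P^-=[0.1358]  H_jac=[-4.1495]  S=[2.6190]  K=[-0.2152]  nu=[-2.0347]  x^+=[-1.6369]  P^+=[0.0145]

K[0,0] = -0.2152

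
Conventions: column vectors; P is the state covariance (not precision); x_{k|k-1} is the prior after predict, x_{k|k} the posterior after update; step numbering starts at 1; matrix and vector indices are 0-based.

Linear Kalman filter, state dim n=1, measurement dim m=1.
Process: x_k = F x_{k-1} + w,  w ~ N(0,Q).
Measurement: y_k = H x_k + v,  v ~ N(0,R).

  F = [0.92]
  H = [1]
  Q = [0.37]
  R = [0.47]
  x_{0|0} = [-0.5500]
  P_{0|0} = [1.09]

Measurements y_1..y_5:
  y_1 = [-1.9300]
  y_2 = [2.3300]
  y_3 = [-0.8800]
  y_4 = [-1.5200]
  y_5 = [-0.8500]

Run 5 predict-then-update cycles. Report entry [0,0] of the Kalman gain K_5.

step 1: x^-=[-0.5060]  P^-=[1.2926]  S=[1.7626]  K=[0.7333]  nu=[-1.4240]  x^+=[-1.5503]  P^+=[0.3447]
step 2: x^-=[-1.4263]  P^-=[0.6617]  S=[1.1317]  K=[0.5847]  nu=[3.7563]  x^+=[0.7701]  P^+=[0.2748]
step 3: x^-=[0.7084]  P^-=[0.6026]  S=[1.0726]  K=[0.5618]  nu=[-1.5884]  x^+=[-0.1840]  P^+=[0.2641]
step 4: x^-=[-0.1692]  P^-=[0.5935]  S=[1.0635]  K=[0.5581]  nu=[-1.3508]  x^+=[-0.9230]  P^+=[0.2623]
step 5: x^-=[-0.8492]  P^-=[0.5920]  S=[1.0620]  K=[0.5574]  nu=[-0.0008]  x^+=[-0.8496]  P^+=[0.2620]

K[0,0] = 0.5574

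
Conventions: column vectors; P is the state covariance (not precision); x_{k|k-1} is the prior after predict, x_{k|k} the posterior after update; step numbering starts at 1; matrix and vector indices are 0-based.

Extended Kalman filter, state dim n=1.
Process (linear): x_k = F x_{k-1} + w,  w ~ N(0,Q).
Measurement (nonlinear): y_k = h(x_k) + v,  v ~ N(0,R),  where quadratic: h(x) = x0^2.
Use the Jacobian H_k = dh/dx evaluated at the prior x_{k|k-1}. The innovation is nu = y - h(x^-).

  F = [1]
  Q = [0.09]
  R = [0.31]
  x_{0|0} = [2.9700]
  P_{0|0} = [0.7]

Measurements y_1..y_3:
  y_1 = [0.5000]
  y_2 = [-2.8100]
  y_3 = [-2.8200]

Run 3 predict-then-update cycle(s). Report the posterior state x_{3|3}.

step 1: x^-=[2.9700]  P^-=[0.7900]  H_jac=[5.9400]  S=[28.1840]  K=[0.1665]  nu=[-8.3209]  x^+=[1.5846]  P^+=[0.0087]
step 2: x^-=[1.5846]  P^-=[0.0987]  H_jac=[3.1692]  S=[1.3012]  K=[0.2404]  nu=[-5.3209]  x^+=[0.3056]  P^+=[0.0235]
step 3: x^-=[0.3056]  P^-=[0.1135]  H_jac=[0.6112]  S=[0.3524]  K=[0.1969]  nu=[-2.9134]  x^+=[-0.2680]  P^+=[0.0999]

x_post = [-0.2680]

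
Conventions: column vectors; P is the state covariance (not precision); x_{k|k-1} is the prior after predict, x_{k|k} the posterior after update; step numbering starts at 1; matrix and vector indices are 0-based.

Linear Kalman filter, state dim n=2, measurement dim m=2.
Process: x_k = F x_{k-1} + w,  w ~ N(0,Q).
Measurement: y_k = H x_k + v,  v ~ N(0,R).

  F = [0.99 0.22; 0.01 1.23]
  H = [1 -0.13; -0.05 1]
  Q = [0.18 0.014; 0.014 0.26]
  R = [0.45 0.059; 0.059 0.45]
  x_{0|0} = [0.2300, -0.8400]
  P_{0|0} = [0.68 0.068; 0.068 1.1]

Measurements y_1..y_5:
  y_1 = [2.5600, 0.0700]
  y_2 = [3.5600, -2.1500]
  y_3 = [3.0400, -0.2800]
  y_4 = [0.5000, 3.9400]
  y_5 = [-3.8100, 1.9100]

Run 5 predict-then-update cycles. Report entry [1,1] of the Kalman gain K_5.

step 1: x^-=[0.0429, -1.0309]  P^-=[0.9293 0.4013; 0.4013 1.9259]  S=[1.3075 0.1661; 0.1661 2.3381]  K=[0.6575 0.1051; 0.0120 0.8143]  nu=[2.3831, 1.1030]  x^+=[1.7257, -0.1041]  P^+=[0.3153 0.1018; 0.1018 0.3722]
step 2: x^-=[1.6855, -0.1108]  P^-=[0.5514 0.2421; 0.2421 0.8257]  S=[0.9524 0.1677; 0.1677 1.2528]  K=[0.5282 0.1005; 0.0278 0.6457]  nu=[1.8601, -1.9550]  x^+=[2.4716, -1.3214]  P^+=[0.2552 0.0891; 0.0891 0.2966]
step 3: x^-=[2.1562, -1.6006]  P^-=[0.4833 0.2055; 0.2055 0.7110]  S=[0.8919 0.1493; 0.1493 1.1417]  K=[0.4962 0.0940; 0.0246 0.6106]  nu=[0.6758, 1.4284]  x^+=[2.6257, -0.7118]  P^+=[0.2397 0.0836; 0.0836 0.2804]
step 4: x^-=[2.4429, -0.8493]  P^-=[0.4649 0.1942; 0.1942 0.6863]  S=[0.8760 0.1420; 0.1420 1.1180]  K=[0.4871 0.0910; 0.0222 0.6023]  nu=[-2.0533, 4.9114]  x^+=[1.8897, 2.0634]  P^+=[0.2352 0.0815; 0.0815 0.2764]
step 5: x^-=[2.3248, 2.5569]  P^-=[0.4594 0.1905; 0.1905 0.6802]  S=[0.8713 0.1393; 0.1393 1.1123]  K=[0.4844 0.0899; 0.0211 0.6003]  nu=[-5.8024, -0.5307]  x^+=[-0.5335, 2.1157]  P^+=[0.2338 0.0807; 0.0807 0.2754]

K[1,1] = 0.6003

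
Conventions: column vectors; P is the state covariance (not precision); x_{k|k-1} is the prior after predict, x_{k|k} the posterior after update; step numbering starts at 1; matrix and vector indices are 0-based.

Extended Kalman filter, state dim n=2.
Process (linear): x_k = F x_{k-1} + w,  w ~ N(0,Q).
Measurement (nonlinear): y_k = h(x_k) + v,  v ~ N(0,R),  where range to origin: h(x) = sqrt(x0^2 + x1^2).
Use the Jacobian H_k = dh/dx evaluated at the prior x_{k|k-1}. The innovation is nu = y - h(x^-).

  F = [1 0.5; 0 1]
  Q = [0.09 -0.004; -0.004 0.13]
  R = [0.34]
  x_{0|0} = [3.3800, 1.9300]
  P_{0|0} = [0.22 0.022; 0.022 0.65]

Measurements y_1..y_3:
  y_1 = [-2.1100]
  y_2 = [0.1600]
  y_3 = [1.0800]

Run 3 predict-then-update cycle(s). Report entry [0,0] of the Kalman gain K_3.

step 1: x^-=[4.3450, 1.9300]  P^-=[0.4945 0.3430; 0.3430 0.7800]  H_jac=[0.9139 0.4059]  S=[1.1360]  K=[0.5204; 0.5546]  nu=[-6.8644]  x^+=[0.7730, -1.8773]  P^+=[0.1869 0.0151; 0.0151 0.4305]
step 2: x^-=[-0.1656, -1.8773]  P^-=[0.3996 0.2264; 0.2264 0.5605]  H_jac=[-0.0879 -0.9961]  S=[0.9389]  K=[-0.2776; -0.6159]  nu=[-1.7246]  x^+=[0.3131, -0.8152]  P^+=[0.3273 0.0659; 0.0659 0.2044]
step 3: x^-=[-0.0945, -0.8152]  P^-=[0.5342 0.1641; 0.1641 0.3344]  H_jac=[-0.1152 -0.9933]  S=[0.7146]  K=[-0.3142; -0.4913]  nu=[0.2594]  x^+=[-0.1760, -0.9426]  P^+=[0.4637 0.0538; 0.0538 0.1619]

K[0,0] = -0.3142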